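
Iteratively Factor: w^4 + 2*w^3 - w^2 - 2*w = (w - 1)*(w^3 + 3*w^2 + 2*w) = (w - 1)*(w + 1)*(w^2 + 2*w) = w*(w - 1)*(w + 1)*(w + 2)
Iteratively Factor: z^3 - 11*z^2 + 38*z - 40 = (z - 2)*(z^2 - 9*z + 20) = (z - 5)*(z - 2)*(z - 4)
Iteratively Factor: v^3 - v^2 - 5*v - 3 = (v + 1)*(v^2 - 2*v - 3) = (v + 1)^2*(v - 3)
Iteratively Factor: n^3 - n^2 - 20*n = (n + 4)*(n^2 - 5*n) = n*(n + 4)*(n - 5)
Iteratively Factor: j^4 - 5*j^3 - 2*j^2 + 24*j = (j + 2)*(j^3 - 7*j^2 + 12*j) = (j - 3)*(j + 2)*(j^2 - 4*j) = j*(j - 3)*(j + 2)*(j - 4)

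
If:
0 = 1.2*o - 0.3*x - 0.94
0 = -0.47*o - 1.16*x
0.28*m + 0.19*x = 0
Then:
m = 0.20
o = 0.71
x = -0.29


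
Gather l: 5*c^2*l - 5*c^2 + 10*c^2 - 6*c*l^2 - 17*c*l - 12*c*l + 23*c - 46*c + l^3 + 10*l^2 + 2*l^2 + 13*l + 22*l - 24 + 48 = 5*c^2 - 23*c + l^3 + l^2*(12 - 6*c) + l*(5*c^2 - 29*c + 35) + 24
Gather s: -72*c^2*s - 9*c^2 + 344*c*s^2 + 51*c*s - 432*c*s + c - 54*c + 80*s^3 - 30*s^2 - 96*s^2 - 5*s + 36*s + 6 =-9*c^2 - 53*c + 80*s^3 + s^2*(344*c - 126) + s*(-72*c^2 - 381*c + 31) + 6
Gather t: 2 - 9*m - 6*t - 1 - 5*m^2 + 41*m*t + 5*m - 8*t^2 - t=-5*m^2 - 4*m - 8*t^2 + t*(41*m - 7) + 1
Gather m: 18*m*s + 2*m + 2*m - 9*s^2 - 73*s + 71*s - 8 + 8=m*(18*s + 4) - 9*s^2 - 2*s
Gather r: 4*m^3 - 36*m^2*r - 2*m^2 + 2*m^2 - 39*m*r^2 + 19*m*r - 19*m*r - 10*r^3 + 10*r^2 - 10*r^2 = 4*m^3 - 36*m^2*r - 39*m*r^2 - 10*r^3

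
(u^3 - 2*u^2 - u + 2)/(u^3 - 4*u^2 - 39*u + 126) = (u^3 - 2*u^2 - u + 2)/(u^3 - 4*u^2 - 39*u + 126)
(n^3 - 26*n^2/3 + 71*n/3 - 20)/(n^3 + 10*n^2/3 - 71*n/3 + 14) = (3*n^2 - 17*n + 20)/(3*n^2 + 19*n - 14)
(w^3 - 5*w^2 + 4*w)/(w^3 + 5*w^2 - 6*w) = (w - 4)/(w + 6)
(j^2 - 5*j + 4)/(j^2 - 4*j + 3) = (j - 4)/(j - 3)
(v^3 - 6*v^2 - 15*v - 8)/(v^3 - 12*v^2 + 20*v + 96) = (v^2 + 2*v + 1)/(v^2 - 4*v - 12)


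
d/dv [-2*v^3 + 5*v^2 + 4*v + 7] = -6*v^2 + 10*v + 4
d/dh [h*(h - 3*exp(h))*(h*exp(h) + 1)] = h*(h + 1)*(h - 3*exp(h))*exp(h) - h*(h*exp(h) + 1)*(3*exp(h) - 1) + (h - 3*exp(h))*(h*exp(h) + 1)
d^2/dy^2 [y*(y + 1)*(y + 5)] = 6*y + 12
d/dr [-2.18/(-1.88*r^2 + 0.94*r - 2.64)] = (2.0492 - 8.1968*r)/(1.88*r^2 - 0.94*r + 2.64)^2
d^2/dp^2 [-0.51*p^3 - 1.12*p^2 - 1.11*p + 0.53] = -3.06*p - 2.24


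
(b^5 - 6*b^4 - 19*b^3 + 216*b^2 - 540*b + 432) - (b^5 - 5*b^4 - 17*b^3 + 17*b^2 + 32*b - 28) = -b^4 - 2*b^3 + 199*b^2 - 572*b + 460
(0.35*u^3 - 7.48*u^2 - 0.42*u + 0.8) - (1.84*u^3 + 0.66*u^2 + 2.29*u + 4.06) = -1.49*u^3 - 8.14*u^2 - 2.71*u - 3.26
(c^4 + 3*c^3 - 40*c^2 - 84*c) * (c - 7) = c^5 - 4*c^4 - 61*c^3 + 196*c^2 + 588*c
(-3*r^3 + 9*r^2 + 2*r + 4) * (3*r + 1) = -9*r^4 + 24*r^3 + 15*r^2 + 14*r + 4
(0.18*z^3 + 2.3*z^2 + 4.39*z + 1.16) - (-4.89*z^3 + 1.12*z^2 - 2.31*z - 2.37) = 5.07*z^3 + 1.18*z^2 + 6.7*z + 3.53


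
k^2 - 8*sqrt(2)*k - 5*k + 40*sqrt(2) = (k - 5)*(k - 8*sqrt(2))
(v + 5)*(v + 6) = v^2 + 11*v + 30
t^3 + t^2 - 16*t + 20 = (t - 2)^2*(t + 5)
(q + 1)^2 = q^2 + 2*q + 1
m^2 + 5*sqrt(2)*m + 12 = (m + 2*sqrt(2))*(m + 3*sqrt(2))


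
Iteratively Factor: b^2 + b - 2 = (b - 1)*(b + 2)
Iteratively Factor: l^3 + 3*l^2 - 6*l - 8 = (l + 1)*(l^2 + 2*l - 8) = (l + 1)*(l + 4)*(l - 2)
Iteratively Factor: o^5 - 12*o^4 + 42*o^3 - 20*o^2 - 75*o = (o + 1)*(o^4 - 13*o^3 + 55*o^2 - 75*o) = (o - 5)*(o + 1)*(o^3 - 8*o^2 + 15*o) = (o - 5)^2*(o + 1)*(o^2 - 3*o) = o*(o - 5)^2*(o + 1)*(o - 3)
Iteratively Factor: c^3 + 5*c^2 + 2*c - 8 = (c - 1)*(c^2 + 6*c + 8) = (c - 1)*(c + 2)*(c + 4)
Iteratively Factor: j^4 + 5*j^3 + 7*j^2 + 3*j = (j + 3)*(j^3 + 2*j^2 + j) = j*(j + 3)*(j^2 + 2*j + 1) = j*(j + 1)*(j + 3)*(j + 1)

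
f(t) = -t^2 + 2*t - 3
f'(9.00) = -16.00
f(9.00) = -66.00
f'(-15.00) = 32.00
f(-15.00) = -258.00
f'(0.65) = 0.70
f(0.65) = -2.12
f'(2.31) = -2.62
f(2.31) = -3.72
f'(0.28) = 1.44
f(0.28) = -2.52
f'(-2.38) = 6.76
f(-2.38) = -13.42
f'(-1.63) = 5.26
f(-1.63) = -8.92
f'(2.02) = -2.04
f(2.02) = -3.04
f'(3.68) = -5.36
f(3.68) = -9.18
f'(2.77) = -3.54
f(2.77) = -5.13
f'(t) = 2 - 2*t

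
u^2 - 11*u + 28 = (u - 7)*(u - 4)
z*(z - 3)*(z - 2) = z^3 - 5*z^2 + 6*z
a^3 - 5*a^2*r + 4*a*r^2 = a*(a - 4*r)*(a - r)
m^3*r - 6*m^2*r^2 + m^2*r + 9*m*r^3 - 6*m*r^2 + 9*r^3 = (m - 3*r)^2*(m*r + r)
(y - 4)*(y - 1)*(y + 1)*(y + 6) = y^4 + 2*y^3 - 25*y^2 - 2*y + 24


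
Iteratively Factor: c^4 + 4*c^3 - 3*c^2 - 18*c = (c - 2)*(c^3 + 6*c^2 + 9*c) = (c - 2)*(c + 3)*(c^2 + 3*c) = (c - 2)*(c + 3)^2*(c)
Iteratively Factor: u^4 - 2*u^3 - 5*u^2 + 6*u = (u - 3)*(u^3 + u^2 - 2*u) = (u - 3)*(u - 1)*(u^2 + 2*u) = u*(u - 3)*(u - 1)*(u + 2)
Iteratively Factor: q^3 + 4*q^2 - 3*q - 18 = (q + 3)*(q^2 + q - 6) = (q + 3)^2*(q - 2)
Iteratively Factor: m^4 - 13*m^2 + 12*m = (m - 1)*(m^3 + m^2 - 12*m) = m*(m - 1)*(m^2 + m - 12) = m*(m - 3)*(m - 1)*(m + 4)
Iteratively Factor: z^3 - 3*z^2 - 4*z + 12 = (z - 3)*(z^2 - 4) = (z - 3)*(z - 2)*(z + 2)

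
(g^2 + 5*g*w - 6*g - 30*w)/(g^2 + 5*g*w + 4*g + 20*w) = (g - 6)/(g + 4)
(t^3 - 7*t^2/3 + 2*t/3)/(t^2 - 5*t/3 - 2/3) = t*(3*t - 1)/(3*t + 1)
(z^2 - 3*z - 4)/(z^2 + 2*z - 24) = (z + 1)/(z + 6)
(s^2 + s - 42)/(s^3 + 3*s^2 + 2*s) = (s^2 + s - 42)/(s*(s^2 + 3*s + 2))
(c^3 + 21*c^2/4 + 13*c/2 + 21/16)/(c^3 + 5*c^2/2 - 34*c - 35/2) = (16*c^3 + 84*c^2 + 104*c + 21)/(8*(2*c^3 + 5*c^2 - 68*c - 35))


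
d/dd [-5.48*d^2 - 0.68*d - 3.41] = -10.96*d - 0.68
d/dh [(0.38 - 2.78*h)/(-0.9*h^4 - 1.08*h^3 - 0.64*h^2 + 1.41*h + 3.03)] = (-7.506*h^4 - 4.6368*h^3 - 0.548*h^2 + 0.4864*h - 8.9592)/(0.81*h^8 + 1.944*h^7 + 2.3184*h^6 - 1.1556*h^5 - 8.09*h^4 - 8.3496*h^3 - 1.8903*h^2 + 8.5446*h + 9.1809)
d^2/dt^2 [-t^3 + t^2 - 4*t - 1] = 2 - 6*t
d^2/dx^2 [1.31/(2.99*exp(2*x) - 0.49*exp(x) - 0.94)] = ((0.6419 - 15.6676*exp(x))*(-2.99*exp(2*x) + 0.49*exp(x) + 0.94) - 1.31*(5.98*exp(x) - 0.49)*(11.96*exp(x) - 0.98)*exp(x))*exp(x)/(-2.99*exp(2*x) + 0.49*exp(x) + 0.94)^3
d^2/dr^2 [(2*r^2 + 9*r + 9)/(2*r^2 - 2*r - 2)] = 11*(r^3 + 3*r^2 + 1)/(r^6 - 3*r^5 + 5*r^3 - 3*r - 1)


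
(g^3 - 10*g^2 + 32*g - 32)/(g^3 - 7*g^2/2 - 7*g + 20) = 2*(g - 4)/(2*g + 5)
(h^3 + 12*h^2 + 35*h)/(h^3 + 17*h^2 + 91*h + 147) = h*(h + 5)/(h^2 + 10*h + 21)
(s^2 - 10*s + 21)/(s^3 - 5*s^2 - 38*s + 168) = (s - 3)/(s^2 + 2*s - 24)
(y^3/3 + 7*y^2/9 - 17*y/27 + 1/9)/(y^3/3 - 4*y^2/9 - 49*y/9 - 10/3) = (9*y^2 - 6*y + 1)/(3*(3*y^2 - 13*y - 10))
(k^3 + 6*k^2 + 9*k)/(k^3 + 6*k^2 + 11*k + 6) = k*(k + 3)/(k^2 + 3*k + 2)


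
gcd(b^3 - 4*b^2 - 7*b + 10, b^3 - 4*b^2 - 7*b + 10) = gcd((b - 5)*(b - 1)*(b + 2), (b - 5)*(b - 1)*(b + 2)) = b^3 - 4*b^2 - 7*b + 10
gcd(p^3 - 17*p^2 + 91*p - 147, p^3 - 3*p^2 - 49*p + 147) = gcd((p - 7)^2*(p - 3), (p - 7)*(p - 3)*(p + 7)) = p^2 - 10*p + 21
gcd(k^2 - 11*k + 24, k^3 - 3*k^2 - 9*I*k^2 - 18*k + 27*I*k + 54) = k - 3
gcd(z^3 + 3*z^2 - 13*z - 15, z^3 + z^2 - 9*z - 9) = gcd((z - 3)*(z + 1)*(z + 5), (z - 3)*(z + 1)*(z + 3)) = z^2 - 2*z - 3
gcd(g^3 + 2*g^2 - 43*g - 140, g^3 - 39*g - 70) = g^2 - 2*g - 35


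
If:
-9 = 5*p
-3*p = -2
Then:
No Solution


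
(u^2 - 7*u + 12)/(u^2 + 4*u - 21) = (u - 4)/(u + 7)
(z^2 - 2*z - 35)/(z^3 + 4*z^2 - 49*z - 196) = (z + 5)/(z^2 + 11*z + 28)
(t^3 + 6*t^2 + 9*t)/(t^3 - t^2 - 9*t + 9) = t*(t + 3)/(t^2 - 4*t + 3)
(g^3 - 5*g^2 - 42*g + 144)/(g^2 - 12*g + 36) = (g^3 - 5*g^2 - 42*g + 144)/(g^2 - 12*g + 36)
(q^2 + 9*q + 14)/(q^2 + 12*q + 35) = (q + 2)/(q + 5)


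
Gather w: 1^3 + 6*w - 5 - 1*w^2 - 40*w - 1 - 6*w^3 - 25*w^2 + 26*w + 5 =-6*w^3 - 26*w^2 - 8*w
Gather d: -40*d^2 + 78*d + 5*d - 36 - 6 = -40*d^2 + 83*d - 42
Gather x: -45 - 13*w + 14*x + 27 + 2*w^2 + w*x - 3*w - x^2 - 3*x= 2*w^2 - 16*w - x^2 + x*(w + 11) - 18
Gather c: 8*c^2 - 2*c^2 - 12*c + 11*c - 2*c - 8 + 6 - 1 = 6*c^2 - 3*c - 3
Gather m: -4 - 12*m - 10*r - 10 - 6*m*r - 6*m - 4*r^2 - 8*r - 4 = m*(-6*r - 18) - 4*r^2 - 18*r - 18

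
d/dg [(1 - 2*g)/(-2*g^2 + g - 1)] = (4*g^2 - 2*g - (2*g - 1)*(4*g - 1) + 2)/(2*g^2 - g + 1)^2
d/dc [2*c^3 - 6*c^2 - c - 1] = 6*c^2 - 12*c - 1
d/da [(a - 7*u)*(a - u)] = 2*a - 8*u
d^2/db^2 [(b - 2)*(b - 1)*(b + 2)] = 6*b - 2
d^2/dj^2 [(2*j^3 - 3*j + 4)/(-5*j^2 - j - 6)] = 14*(19*j^3 - 48*j^2 - 78*j + 14)/(125*j^6 + 75*j^5 + 465*j^4 + 181*j^3 + 558*j^2 + 108*j + 216)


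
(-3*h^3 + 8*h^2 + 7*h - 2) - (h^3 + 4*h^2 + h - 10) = -4*h^3 + 4*h^2 + 6*h + 8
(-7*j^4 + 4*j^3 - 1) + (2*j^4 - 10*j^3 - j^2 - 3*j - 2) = -5*j^4 - 6*j^3 - j^2 - 3*j - 3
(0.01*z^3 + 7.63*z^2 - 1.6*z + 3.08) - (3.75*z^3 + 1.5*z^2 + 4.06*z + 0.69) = -3.74*z^3 + 6.13*z^2 - 5.66*z + 2.39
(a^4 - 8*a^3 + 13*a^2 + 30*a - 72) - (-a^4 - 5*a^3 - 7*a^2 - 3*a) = 2*a^4 - 3*a^3 + 20*a^2 + 33*a - 72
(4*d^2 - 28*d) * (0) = 0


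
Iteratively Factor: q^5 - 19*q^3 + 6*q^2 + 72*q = (q - 3)*(q^4 + 3*q^3 - 10*q^2 - 24*q) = (q - 3)*(q + 4)*(q^3 - q^2 - 6*q) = (q - 3)*(q + 2)*(q + 4)*(q^2 - 3*q) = q*(q - 3)*(q + 2)*(q + 4)*(q - 3)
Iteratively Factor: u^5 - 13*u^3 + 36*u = (u + 3)*(u^4 - 3*u^3 - 4*u^2 + 12*u) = (u - 3)*(u + 3)*(u^3 - 4*u) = u*(u - 3)*(u + 3)*(u^2 - 4) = u*(u - 3)*(u + 2)*(u + 3)*(u - 2)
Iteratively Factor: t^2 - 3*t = (t - 3)*(t)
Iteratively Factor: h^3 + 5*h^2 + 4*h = (h)*(h^2 + 5*h + 4) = h*(h + 1)*(h + 4)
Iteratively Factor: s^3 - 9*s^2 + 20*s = (s)*(s^2 - 9*s + 20) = s*(s - 4)*(s - 5)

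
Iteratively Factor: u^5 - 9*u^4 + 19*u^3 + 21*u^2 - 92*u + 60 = (u - 5)*(u^4 - 4*u^3 - u^2 + 16*u - 12) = (u - 5)*(u + 2)*(u^3 - 6*u^2 + 11*u - 6) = (u - 5)*(u - 2)*(u + 2)*(u^2 - 4*u + 3) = (u - 5)*(u - 2)*(u - 1)*(u + 2)*(u - 3)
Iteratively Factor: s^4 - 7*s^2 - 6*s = (s + 2)*(s^3 - 2*s^2 - 3*s) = (s - 3)*(s + 2)*(s^2 + s) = s*(s - 3)*(s + 2)*(s + 1)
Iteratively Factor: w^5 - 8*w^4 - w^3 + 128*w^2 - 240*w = (w)*(w^4 - 8*w^3 - w^2 + 128*w - 240) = w*(w - 3)*(w^3 - 5*w^2 - 16*w + 80) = w*(w - 3)*(w + 4)*(w^2 - 9*w + 20) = w*(w - 4)*(w - 3)*(w + 4)*(w - 5)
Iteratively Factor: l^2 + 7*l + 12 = (l + 3)*(l + 4)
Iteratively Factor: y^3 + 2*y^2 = (y)*(y^2 + 2*y) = y*(y + 2)*(y)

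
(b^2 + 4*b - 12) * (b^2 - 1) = b^4 + 4*b^3 - 13*b^2 - 4*b + 12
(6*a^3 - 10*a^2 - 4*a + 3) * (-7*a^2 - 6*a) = -42*a^5 + 34*a^4 + 88*a^3 + 3*a^2 - 18*a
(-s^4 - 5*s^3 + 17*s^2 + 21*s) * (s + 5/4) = -s^5 - 25*s^4/4 + 43*s^3/4 + 169*s^2/4 + 105*s/4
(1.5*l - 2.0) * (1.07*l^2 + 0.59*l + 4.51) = 1.605*l^3 - 1.255*l^2 + 5.585*l - 9.02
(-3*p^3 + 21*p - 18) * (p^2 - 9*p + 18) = -3*p^5 + 27*p^4 - 33*p^3 - 207*p^2 + 540*p - 324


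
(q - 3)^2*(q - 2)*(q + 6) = q^4 - 2*q^3 - 27*q^2 + 108*q - 108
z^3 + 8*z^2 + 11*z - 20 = (z - 1)*(z + 4)*(z + 5)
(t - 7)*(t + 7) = t^2 - 49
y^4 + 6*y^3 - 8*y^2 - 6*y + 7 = (y - 1)^2*(y + 1)*(y + 7)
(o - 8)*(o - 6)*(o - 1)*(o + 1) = o^4 - 14*o^3 + 47*o^2 + 14*o - 48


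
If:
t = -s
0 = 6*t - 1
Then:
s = -1/6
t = 1/6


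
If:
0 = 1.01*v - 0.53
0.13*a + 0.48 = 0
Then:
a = -3.69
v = 0.52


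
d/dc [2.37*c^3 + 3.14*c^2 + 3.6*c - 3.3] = 7.11*c^2 + 6.28*c + 3.6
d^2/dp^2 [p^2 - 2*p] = 2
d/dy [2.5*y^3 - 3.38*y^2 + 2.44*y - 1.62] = 7.5*y^2 - 6.76*y + 2.44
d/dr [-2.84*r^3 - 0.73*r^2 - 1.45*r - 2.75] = -8.52*r^2 - 1.46*r - 1.45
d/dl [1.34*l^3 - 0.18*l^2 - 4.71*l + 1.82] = 4.02*l^2 - 0.36*l - 4.71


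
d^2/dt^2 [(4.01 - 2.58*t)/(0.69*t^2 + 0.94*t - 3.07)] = (-(1.38*t + 0.94)*(2.58*t - 4.01)*(2.76*t + 1.88) + (10.6812*t - 0.6834)*(0.69*t^2 + 0.94*t - 3.07))/(0.69*t^2 + 0.94*t - 3.07)^3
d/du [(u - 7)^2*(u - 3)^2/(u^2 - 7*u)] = 2*u - 13 + 63/u^2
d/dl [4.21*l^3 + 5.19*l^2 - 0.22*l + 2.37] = 12.63*l^2 + 10.38*l - 0.22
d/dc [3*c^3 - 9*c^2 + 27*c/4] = 9*c^2 - 18*c + 27/4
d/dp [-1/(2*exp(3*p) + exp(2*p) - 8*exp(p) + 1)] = 2*(3*exp(2*p) + exp(p) - 4)*exp(p)/(2*exp(3*p) + exp(2*p) - 8*exp(p) + 1)^2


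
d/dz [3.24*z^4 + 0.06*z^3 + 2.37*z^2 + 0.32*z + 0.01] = 12.96*z^3 + 0.18*z^2 + 4.74*z + 0.32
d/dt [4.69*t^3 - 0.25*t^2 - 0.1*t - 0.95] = 14.07*t^2 - 0.5*t - 0.1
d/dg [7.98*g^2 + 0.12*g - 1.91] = 15.96*g + 0.12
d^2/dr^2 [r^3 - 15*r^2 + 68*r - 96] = 6*r - 30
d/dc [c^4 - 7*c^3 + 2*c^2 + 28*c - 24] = 4*c^3 - 21*c^2 + 4*c + 28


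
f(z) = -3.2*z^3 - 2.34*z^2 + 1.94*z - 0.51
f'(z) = -9.6*z^2 - 4.68*z + 1.94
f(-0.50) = -1.66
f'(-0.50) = 1.88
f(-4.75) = 280.43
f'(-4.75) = -192.43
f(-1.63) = 3.97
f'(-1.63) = -15.94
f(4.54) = -339.38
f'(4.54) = -217.18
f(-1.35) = 0.48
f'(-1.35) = -9.24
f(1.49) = -13.40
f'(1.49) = -26.35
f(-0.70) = -1.92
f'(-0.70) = 0.51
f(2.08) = -35.40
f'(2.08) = -49.33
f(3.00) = -102.15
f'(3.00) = -98.50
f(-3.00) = 59.01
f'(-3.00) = -70.42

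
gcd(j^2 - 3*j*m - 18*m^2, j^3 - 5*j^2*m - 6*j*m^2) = j - 6*m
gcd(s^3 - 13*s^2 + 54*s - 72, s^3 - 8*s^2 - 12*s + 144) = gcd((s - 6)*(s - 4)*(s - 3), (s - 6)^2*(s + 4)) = s - 6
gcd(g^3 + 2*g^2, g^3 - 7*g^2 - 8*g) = g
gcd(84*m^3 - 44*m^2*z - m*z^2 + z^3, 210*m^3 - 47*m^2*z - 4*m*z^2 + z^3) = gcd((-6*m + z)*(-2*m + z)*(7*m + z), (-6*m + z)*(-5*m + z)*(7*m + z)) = -42*m^2 + m*z + z^2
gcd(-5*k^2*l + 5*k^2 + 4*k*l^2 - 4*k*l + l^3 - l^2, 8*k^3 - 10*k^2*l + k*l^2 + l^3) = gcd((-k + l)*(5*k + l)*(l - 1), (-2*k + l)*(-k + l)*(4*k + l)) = k - l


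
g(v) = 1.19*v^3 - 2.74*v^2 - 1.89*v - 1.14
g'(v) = 3.57*v^2 - 5.48*v - 1.89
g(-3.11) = -57.56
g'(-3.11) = 49.68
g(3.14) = 2.75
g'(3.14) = 16.10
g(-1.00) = -3.18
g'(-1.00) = 7.16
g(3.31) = 5.74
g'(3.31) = 19.08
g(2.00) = -6.36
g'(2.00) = 1.43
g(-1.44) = -7.65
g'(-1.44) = 13.40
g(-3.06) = -55.11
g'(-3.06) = 48.31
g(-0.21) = -0.87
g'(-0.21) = -0.58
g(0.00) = -1.14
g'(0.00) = -1.89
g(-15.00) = -4605.54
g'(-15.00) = 883.56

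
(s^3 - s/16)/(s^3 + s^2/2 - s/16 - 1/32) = 2*s/(2*s + 1)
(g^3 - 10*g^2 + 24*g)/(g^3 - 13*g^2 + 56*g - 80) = g*(g - 6)/(g^2 - 9*g + 20)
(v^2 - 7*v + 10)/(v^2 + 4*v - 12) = (v - 5)/(v + 6)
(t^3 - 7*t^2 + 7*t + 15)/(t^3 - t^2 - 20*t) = (t^2 - 2*t - 3)/(t*(t + 4))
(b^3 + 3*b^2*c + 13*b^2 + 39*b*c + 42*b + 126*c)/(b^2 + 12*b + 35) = (b^2 + 3*b*c + 6*b + 18*c)/(b + 5)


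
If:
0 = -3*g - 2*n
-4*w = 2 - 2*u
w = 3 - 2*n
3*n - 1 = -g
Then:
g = -2/7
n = 3/7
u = 37/7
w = 15/7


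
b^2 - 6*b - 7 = (b - 7)*(b + 1)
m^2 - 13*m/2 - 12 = (m - 8)*(m + 3/2)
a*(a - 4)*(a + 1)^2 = a^4 - 2*a^3 - 7*a^2 - 4*a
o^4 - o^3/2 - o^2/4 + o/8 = o*(o - 1/2)^2*(o + 1/2)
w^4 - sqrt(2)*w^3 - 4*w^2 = w^2*(w - 2*sqrt(2))*(w + sqrt(2))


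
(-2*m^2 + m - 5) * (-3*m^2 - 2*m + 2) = 6*m^4 + m^3 + 9*m^2 + 12*m - 10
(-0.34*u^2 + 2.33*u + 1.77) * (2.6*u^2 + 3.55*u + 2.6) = -0.884*u^4 + 4.851*u^3 + 11.9895*u^2 + 12.3415*u + 4.602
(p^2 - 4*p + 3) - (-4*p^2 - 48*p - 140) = 5*p^2 + 44*p + 143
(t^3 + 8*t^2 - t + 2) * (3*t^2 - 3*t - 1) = 3*t^5 + 21*t^4 - 28*t^3 + t^2 - 5*t - 2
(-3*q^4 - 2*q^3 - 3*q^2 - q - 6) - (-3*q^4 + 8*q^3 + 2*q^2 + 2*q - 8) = -10*q^3 - 5*q^2 - 3*q + 2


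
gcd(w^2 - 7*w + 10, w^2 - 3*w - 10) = w - 5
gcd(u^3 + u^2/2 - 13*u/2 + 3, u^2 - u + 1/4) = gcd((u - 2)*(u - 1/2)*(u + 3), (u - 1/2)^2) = u - 1/2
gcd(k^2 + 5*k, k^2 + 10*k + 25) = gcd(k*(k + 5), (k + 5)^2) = k + 5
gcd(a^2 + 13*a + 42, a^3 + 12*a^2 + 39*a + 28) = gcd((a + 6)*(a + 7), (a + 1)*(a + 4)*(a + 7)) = a + 7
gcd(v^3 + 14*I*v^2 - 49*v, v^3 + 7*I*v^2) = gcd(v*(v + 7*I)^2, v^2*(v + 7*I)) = v^2 + 7*I*v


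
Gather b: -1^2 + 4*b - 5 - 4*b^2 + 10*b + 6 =-4*b^2 + 14*b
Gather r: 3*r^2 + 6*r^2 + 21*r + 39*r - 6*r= 9*r^2 + 54*r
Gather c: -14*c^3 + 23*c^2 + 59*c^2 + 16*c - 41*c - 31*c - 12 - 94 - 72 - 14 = -14*c^3 + 82*c^2 - 56*c - 192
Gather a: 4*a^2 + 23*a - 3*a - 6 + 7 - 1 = 4*a^2 + 20*a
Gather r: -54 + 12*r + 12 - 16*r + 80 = 38 - 4*r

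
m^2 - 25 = (m - 5)*(m + 5)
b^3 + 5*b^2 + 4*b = b*(b + 1)*(b + 4)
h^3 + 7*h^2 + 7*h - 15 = (h - 1)*(h + 3)*(h + 5)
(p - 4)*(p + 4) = p^2 - 16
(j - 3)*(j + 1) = j^2 - 2*j - 3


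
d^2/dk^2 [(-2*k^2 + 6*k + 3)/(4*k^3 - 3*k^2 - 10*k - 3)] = 2*(-32*k^6 + 288*k^5 - 168*k^4 - 102*k^3 + 207*k^2 + 216*k + 75)/(64*k^9 - 144*k^8 - 372*k^7 + 549*k^6 + 1146*k^5 - 261*k^4 - 1432*k^3 - 981*k^2 - 270*k - 27)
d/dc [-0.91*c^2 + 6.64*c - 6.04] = 6.64 - 1.82*c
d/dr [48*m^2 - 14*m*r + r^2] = -14*m + 2*r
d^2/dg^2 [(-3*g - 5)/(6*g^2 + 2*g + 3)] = 4*(9*(3*g + 2)*(6*g^2 + 2*g + 3) - 2*(3*g + 5)*(6*g + 1)^2)/(6*g^2 + 2*g + 3)^3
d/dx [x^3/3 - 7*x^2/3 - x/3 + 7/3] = x^2 - 14*x/3 - 1/3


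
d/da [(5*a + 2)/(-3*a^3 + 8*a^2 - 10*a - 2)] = 2*(15*a^3 - 11*a^2 - 16*a + 5)/(9*a^6 - 48*a^5 + 124*a^4 - 148*a^3 + 68*a^2 + 40*a + 4)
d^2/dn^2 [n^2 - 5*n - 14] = 2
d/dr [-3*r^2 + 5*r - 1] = 5 - 6*r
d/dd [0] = 0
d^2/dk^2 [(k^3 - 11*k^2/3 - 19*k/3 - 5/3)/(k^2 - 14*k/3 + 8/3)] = 26*(-9*k^3 - 27*k^2 + 198*k - 284)/(27*k^6 - 378*k^5 + 1980*k^4 - 4760*k^3 + 5280*k^2 - 2688*k + 512)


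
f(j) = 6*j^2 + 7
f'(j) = 12*j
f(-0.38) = 7.87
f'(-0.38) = -4.56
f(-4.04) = 104.93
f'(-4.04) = -48.48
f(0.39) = 7.91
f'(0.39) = 4.68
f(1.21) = 15.78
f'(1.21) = 14.52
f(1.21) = 15.78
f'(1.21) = 14.52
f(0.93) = 12.19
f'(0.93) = 11.16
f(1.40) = 18.76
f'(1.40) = 16.80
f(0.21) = 7.26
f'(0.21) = 2.52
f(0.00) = 7.00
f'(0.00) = 0.00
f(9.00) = 493.00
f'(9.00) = 108.00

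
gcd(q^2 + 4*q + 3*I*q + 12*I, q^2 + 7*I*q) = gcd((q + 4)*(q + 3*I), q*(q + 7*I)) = 1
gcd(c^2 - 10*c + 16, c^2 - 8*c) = c - 8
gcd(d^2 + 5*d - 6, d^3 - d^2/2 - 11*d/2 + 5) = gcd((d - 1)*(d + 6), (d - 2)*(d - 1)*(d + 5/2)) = d - 1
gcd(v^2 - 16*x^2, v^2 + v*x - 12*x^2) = v + 4*x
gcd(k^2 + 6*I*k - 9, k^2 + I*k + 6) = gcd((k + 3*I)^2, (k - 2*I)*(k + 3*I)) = k + 3*I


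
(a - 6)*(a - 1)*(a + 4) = a^3 - 3*a^2 - 22*a + 24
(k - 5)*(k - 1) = k^2 - 6*k + 5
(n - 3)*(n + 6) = n^2 + 3*n - 18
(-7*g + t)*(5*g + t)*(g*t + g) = -35*g^3*t - 35*g^3 - 2*g^2*t^2 - 2*g^2*t + g*t^3 + g*t^2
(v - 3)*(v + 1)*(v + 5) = v^3 + 3*v^2 - 13*v - 15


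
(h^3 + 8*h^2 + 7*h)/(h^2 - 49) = h*(h + 1)/(h - 7)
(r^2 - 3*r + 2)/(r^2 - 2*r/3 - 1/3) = 3*(r - 2)/(3*r + 1)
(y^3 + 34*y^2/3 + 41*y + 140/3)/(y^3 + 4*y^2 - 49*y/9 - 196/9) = 3*(y + 5)/(3*y - 7)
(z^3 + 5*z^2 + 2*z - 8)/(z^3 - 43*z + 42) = (z^2 + 6*z + 8)/(z^2 + z - 42)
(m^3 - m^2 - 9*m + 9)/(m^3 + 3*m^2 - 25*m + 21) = (m + 3)/(m + 7)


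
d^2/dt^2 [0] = 0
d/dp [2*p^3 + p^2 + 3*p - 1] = 6*p^2 + 2*p + 3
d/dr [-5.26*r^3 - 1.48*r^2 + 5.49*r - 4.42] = -15.78*r^2 - 2.96*r + 5.49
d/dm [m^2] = 2*m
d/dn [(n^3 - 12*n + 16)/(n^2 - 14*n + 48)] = (n^4 - 28*n^3 + 156*n^2 - 32*n - 352)/(n^4 - 28*n^3 + 292*n^2 - 1344*n + 2304)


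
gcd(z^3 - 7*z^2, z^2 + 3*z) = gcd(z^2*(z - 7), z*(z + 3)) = z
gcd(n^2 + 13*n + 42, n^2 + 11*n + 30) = n + 6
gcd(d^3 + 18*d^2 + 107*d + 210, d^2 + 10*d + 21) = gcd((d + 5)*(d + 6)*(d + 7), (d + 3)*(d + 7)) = d + 7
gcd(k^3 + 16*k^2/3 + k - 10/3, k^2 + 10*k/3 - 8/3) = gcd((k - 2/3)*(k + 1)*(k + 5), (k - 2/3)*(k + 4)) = k - 2/3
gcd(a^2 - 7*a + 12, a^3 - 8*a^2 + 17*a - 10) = 1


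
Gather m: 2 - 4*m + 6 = 8 - 4*m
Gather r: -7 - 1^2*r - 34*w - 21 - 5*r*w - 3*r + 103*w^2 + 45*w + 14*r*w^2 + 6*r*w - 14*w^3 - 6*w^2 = r*(14*w^2 + w - 4) - 14*w^3 + 97*w^2 + 11*w - 28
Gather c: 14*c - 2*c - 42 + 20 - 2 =12*c - 24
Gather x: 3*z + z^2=z^2 + 3*z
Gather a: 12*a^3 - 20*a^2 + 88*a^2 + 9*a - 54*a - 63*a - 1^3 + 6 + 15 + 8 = 12*a^3 + 68*a^2 - 108*a + 28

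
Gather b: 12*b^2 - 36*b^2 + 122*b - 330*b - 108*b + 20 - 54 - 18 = -24*b^2 - 316*b - 52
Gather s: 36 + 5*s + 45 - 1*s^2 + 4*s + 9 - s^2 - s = -2*s^2 + 8*s + 90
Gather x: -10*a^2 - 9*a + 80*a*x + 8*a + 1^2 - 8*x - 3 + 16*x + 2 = -10*a^2 - a + x*(80*a + 8)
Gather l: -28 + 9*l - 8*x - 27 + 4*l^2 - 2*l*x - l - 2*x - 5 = 4*l^2 + l*(8 - 2*x) - 10*x - 60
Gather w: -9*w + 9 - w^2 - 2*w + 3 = -w^2 - 11*w + 12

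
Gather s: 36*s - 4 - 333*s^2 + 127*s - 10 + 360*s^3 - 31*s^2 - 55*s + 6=360*s^3 - 364*s^2 + 108*s - 8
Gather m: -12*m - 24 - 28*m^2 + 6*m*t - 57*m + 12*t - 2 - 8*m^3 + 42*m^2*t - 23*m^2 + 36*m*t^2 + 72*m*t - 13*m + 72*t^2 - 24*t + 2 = -8*m^3 + m^2*(42*t - 51) + m*(36*t^2 + 78*t - 82) + 72*t^2 - 12*t - 24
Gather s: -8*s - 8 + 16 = 8 - 8*s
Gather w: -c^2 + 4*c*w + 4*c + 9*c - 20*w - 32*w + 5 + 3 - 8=-c^2 + 13*c + w*(4*c - 52)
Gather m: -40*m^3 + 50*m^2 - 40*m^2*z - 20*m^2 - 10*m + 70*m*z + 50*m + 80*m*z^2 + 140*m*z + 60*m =-40*m^3 + m^2*(30 - 40*z) + m*(80*z^2 + 210*z + 100)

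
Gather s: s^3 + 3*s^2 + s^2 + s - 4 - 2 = s^3 + 4*s^2 + s - 6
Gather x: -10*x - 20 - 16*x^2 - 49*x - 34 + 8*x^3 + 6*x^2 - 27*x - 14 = 8*x^3 - 10*x^2 - 86*x - 68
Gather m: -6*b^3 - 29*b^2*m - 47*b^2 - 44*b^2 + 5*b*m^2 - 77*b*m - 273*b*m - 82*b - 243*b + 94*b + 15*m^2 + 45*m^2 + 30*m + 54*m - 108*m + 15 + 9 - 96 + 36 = -6*b^3 - 91*b^2 - 231*b + m^2*(5*b + 60) + m*(-29*b^2 - 350*b - 24) - 36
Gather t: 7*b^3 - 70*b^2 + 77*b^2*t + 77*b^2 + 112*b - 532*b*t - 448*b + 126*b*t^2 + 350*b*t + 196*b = 7*b^3 + 7*b^2 + 126*b*t^2 - 140*b + t*(77*b^2 - 182*b)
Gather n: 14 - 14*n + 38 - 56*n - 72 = -70*n - 20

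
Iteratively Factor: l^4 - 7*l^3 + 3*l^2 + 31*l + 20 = (l + 1)*(l^3 - 8*l^2 + 11*l + 20) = (l - 4)*(l + 1)*(l^2 - 4*l - 5) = (l - 5)*(l - 4)*(l + 1)*(l + 1)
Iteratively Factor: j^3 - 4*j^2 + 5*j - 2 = (j - 1)*(j^2 - 3*j + 2) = (j - 2)*(j - 1)*(j - 1)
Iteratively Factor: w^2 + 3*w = (w)*(w + 3)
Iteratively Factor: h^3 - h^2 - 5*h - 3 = (h + 1)*(h^2 - 2*h - 3) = (h + 1)^2*(h - 3)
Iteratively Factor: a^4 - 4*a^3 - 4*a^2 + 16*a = (a - 2)*(a^3 - 2*a^2 - 8*a) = (a - 4)*(a - 2)*(a^2 + 2*a) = a*(a - 4)*(a - 2)*(a + 2)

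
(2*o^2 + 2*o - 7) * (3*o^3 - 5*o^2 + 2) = 6*o^5 - 4*o^4 - 31*o^3 + 39*o^2 + 4*o - 14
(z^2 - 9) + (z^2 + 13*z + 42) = 2*z^2 + 13*z + 33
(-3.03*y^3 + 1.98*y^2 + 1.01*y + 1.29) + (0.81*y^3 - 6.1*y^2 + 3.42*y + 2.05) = -2.22*y^3 - 4.12*y^2 + 4.43*y + 3.34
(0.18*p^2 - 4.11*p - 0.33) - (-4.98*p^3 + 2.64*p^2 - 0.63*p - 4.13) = 4.98*p^3 - 2.46*p^2 - 3.48*p + 3.8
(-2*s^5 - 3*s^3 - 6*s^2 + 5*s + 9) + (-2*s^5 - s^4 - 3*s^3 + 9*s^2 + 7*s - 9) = -4*s^5 - s^4 - 6*s^3 + 3*s^2 + 12*s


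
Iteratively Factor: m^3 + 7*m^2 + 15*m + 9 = (m + 1)*(m^2 + 6*m + 9) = (m + 1)*(m + 3)*(m + 3)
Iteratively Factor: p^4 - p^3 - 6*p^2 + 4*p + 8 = (p + 1)*(p^3 - 2*p^2 - 4*p + 8) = (p - 2)*(p + 1)*(p^2 - 4) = (p - 2)^2*(p + 1)*(p + 2)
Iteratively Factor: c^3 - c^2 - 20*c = (c - 5)*(c^2 + 4*c) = c*(c - 5)*(c + 4)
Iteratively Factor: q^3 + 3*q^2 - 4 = (q - 1)*(q^2 + 4*q + 4) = (q - 1)*(q + 2)*(q + 2)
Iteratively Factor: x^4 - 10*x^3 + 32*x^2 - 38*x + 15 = (x - 1)*(x^3 - 9*x^2 + 23*x - 15) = (x - 5)*(x - 1)*(x^2 - 4*x + 3) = (x - 5)*(x - 1)^2*(x - 3)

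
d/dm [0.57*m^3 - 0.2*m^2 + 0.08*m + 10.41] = 1.71*m^2 - 0.4*m + 0.08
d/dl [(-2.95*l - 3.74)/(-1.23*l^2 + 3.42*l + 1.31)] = (-3.6285*l^2 - 9.2004*l + 8.9263)/(1.5129*l^4 - 8.4132*l^3 + 8.4738*l^2 + 8.9604*l + 1.7161)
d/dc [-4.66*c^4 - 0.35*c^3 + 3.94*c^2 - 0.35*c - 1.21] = -18.64*c^3 - 1.05*c^2 + 7.88*c - 0.35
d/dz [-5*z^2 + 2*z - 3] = 2 - 10*z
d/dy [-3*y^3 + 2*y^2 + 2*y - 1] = -9*y^2 + 4*y + 2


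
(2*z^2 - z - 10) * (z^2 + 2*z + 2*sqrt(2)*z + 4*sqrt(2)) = 2*z^4 + 3*z^3 + 4*sqrt(2)*z^3 - 12*z^2 + 6*sqrt(2)*z^2 - 24*sqrt(2)*z - 20*z - 40*sqrt(2)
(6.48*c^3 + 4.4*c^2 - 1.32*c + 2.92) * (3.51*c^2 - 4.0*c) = 22.7448*c^5 - 10.476*c^4 - 22.2332*c^3 + 15.5292*c^2 - 11.68*c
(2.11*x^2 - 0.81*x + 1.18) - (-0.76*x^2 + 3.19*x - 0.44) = 2.87*x^2 - 4.0*x + 1.62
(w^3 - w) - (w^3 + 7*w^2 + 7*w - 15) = -7*w^2 - 8*w + 15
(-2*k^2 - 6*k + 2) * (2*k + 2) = -4*k^3 - 16*k^2 - 8*k + 4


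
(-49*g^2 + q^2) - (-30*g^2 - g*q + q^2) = -19*g^2 + g*q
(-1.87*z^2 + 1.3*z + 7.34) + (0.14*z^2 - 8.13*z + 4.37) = -1.73*z^2 - 6.83*z + 11.71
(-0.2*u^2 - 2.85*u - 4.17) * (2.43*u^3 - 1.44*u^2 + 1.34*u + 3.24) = -0.486*u^5 - 6.6375*u^4 - 6.2971*u^3 + 1.5378*u^2 - 14.8218*u - 13.5108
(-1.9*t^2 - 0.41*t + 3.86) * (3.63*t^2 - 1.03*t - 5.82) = -6.897*t^4 + 0.4687*t^3 + 25.4921*t^2 - 1.5896*t - 22.4652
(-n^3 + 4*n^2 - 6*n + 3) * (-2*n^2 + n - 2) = 2*n^5 - 9*n^4 + 18*n^3 - 20*n^2 + 15*n - 6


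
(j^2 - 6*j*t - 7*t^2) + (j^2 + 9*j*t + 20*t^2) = 2*j^2 + 3*j*t + 13*t^2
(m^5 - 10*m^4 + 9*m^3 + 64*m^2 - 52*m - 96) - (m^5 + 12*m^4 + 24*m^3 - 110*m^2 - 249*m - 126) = -22*m^4 - 15*m^3 + 174*m^2 + 197*m + 30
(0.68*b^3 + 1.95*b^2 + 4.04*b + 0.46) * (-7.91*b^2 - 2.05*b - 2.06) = -5.3788*b^5 - 16.8185*b^4 - 37.3547*b^3 - 15.9376*b^2 - 9.2654*b - 0.9476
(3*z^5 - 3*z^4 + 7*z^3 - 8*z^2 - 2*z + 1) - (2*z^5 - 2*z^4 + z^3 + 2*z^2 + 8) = z^5 - z^4 + 6*z^3 - 10*z^2 - 2*z - 7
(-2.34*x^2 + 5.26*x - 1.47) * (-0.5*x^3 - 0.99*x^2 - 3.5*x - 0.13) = 1.17*x^5 - 0.3134*x^4 + 3.7176*x^3 - 16.6505*x^2 + 4.4612*x + 0.1911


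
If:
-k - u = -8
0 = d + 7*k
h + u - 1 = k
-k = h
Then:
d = -49/3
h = -7/3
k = 7/3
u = 17/3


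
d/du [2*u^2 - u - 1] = 4*u - 1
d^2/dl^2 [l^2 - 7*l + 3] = 2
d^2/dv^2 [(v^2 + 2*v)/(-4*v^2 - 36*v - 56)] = 7/(2*(v^3 + 21*v^2 + 147*v + 343))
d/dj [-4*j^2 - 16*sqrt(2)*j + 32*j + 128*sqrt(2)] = -8*j - 16*sqrt(2) + 32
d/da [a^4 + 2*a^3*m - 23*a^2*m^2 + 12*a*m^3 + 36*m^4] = 4*a^3 + 6*a^2*m - 46*a*m^2 + 12*m^3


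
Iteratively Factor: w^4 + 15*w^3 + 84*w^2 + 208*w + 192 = (w + 4)*(w^3 + 11*w^2 + 40*w + 48) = (w + 4)^2*(w^2 + 7*w + 12) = (w + 4)^3*(w + 3)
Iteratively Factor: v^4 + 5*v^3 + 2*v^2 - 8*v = (v + 2)*(v^3 + 3*v^2 - 4*v) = (v - 1)*(v + 2)*(v^2 + 4*v) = v*(v - 1)*(v + 2)*(v + 4)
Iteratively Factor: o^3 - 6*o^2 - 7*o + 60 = (o - 4)*(o^2 - 2*o - 15) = (o - 5)*(o - 4)*(o + 3)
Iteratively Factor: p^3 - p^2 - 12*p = (p + 3)*(p^2 - 4*p) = (p - 4)*(p + 3)*(p)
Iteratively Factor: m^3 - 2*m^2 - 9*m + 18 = (m + 3)*(m^2 - 5*m + 6) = (m - 2)*(m + 3)*(m - 3)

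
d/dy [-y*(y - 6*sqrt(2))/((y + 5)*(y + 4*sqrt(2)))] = (y*(y + 5)*(y - 6*sqrt(2)) + y*(y - 6*sqrt(2))*(y + 4*sqrt(2)) + 2*(-y + 3*sqrt(2))*(y + 5)*(y + 4*sqrt(2)))/((y + 5)^2*(y + 4*sqrt(2))^2)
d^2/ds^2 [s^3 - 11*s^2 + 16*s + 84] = 6*s - 22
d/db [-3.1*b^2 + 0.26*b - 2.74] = 0.26 - 6.2*b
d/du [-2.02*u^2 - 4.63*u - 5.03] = -4.04*u - 4.63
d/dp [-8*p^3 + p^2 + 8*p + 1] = -24*p^2 + 2*p + 8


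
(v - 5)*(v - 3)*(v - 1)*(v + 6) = v^4 - 3*v^3 - 31*v^2 + 123*v - 90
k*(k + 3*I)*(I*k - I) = I*k^3 - 3*k^2 - I*k^2 + 3*k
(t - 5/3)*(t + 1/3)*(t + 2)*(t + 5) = t^4 + 17*t^3/3 + t^2/9 - 155*t/9 - 50/9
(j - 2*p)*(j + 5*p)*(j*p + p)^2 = j^4*p^2 + 3*j^3*p^3 + 2*j^3*p^2 - 10*j^2*p^4 + 6*j^2*p^3 + j^2*p^2 - 20*j*p^4 + 3*j*p^3 - 10*p^4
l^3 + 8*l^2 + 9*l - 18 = (l - 1)*(l + 3)*(l + 6)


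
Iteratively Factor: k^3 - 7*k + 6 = (k - 2)*(k^2 + 2*k - 3) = (k - 2)*(k - 1)*(k + 3)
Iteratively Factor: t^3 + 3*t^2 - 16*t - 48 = (t - 4)*(t^2 + 7*t + 12) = (t - 4)*(t + 3)*(t + 4)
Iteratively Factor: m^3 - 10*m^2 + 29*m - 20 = (m - 5)*(m^2 - 5*m + 4) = (m - 5)*(m - 1)*(m - 4)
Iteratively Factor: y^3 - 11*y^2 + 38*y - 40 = (y - 2)*(y^2 - 9*y + 20) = (y - 5)*(y - 2)*(y - 4)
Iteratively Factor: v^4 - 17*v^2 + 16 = (v + 4)*(v^3 - 4*v^2 - v + 4) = (v - 1)*(v + 4)*(v^2 - 3*v - 4) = (v - 1)*(v + 1)*(v + 4)*(v - 4)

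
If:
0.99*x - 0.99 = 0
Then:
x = 1.00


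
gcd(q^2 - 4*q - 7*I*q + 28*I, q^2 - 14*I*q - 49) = q - 7*I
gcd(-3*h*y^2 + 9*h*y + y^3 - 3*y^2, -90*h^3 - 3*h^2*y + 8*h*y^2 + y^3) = -3*h + y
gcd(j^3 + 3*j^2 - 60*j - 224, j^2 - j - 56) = j^2 - j - 56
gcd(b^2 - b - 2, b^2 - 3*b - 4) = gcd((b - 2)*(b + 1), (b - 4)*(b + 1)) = b + 1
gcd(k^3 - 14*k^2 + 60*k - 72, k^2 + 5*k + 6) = 1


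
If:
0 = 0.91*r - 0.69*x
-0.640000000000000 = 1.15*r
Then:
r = -0.56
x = -0.73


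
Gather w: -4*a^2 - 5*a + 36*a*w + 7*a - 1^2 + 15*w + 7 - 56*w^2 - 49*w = -4*a^2 + 2*a - 56*w^2 + w*(36*a - 34) + 6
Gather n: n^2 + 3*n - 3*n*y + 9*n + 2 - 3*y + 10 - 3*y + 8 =n^2 + n*(12 - 3*y) - 6*y + 20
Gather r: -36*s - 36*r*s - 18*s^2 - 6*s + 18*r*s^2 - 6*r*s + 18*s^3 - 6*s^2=r*(18*s^2 - 42*s) + 18*s^3 - 24*s^2 - 42*s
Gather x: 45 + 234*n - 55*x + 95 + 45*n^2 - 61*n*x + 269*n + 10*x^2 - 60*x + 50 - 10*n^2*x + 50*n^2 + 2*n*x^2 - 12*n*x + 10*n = 95*n^2 + 513*n + x^2*(2*n + 10) + x*(-10*n^2 - 73*n - 115) + 190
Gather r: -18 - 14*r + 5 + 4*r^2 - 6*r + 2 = 4*r^2 - 20*r - 11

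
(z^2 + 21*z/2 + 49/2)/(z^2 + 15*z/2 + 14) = (z + 7)/(z + 4)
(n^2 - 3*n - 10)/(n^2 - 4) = (n - 5)/(n - 2)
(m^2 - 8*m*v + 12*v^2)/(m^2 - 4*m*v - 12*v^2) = (m - 2*v)/(m + 2*v)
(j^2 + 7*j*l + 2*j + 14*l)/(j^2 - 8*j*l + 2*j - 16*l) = (j + 7*l)/(j - 8*l)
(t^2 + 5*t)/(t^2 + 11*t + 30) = t/(t + 6)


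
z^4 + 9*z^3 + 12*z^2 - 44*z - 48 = (z - 2)*(z + 1)*(z + 4)*(z + 6)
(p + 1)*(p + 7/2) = p^2 + 9*p/2 + 7/2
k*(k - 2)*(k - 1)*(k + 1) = k^4 - 2*k^3 - k^2 + 2*k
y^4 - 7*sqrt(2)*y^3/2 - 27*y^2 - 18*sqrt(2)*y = y*(y - 6*sqrt(2))*(y + sqrt(2))*(y + 3*sqrt(2)/2)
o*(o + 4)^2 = o^3 + 8*o^2 + 16*o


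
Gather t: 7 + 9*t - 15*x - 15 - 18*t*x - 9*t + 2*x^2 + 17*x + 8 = -18*t*x + 2*x^2 + 2*x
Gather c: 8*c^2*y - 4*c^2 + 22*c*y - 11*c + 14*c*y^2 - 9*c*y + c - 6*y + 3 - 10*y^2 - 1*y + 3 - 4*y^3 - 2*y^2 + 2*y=c^2*(8*y - 4) + c*(14*y^2 + 13*y - 10) - 4*y^3 - 12*y^2 - 5*y + 6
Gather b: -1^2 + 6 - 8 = -3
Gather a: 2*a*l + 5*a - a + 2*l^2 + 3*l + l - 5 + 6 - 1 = a*(2*l + 4) + 2*l^2 + 4*l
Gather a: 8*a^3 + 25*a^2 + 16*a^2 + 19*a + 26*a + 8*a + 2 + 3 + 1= 8*a^3 + 41*a^2 + 53*a + 6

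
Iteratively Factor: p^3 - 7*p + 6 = (p + 3)*(p^2 - 3*p + 2) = (p - 2)*(p + 3)*(p - 1)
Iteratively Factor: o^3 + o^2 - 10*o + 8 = (o + 4)*(o^2 - 3*o + 2) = (o - 2)*(o + 4)*(o - 1)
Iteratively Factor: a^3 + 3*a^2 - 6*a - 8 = (a - 2)*(a^2 + 5*a + 4) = (a - 2)*(a + 4)*(a + 1)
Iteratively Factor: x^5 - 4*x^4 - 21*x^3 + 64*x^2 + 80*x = (x + 4)*(x^4 - 8*x^3 + 11*x^2 + 20*x) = (x + 1)*(x + 4)*(x^3 - 9*x^2 + 20*x) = (x - 4)*(x + 1)*(x + 4)*(x^2 - 5*x) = (x - 5)*(x - 4)*(x + 1)*(x + 4)*(x)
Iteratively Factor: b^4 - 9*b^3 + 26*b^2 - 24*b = (b - 3)*(b^3 - 6*b^2 + 8*b) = (b - 4)*(b - 3)*(b^2 - 2*b) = b*(b - 4)*(b - 3)*(b - 2)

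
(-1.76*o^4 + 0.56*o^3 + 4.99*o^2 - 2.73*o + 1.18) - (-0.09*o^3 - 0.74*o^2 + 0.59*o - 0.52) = -1.76*o^4 + 0.65*o^3 + 5.73*o^2 - 3.32*o + 1.7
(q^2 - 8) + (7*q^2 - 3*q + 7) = 8*q^2 - 3*q - 1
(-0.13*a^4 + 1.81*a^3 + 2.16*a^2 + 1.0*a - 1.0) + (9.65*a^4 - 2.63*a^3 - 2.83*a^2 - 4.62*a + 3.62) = 9.52*a^4 - 0.82*a^3 - 0.67*a^2 - 3.62*a + 2.62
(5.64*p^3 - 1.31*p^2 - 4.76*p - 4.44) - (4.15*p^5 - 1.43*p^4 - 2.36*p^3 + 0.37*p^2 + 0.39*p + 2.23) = -4.15*p^5 + 1.43*p^4 + 8.0*p^3 - 1.68*p^2 - 5.15*p - 6.67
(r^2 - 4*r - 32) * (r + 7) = r^3 + 3*r^2 - 60*r - 224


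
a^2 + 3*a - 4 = (a - 1)*(a + 4)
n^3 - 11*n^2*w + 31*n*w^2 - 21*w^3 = (n - 7*w)*(n - 3*w)*(n - w)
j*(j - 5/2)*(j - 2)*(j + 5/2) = j^4 - 2*j^3 - 25*j^2/4 + 25*j/2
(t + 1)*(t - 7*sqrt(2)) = t^2 - 7*sqrt(2)*t + t - 7*sqrt(2)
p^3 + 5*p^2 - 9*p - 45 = (p - 3)*(p + 3)*(p + 5)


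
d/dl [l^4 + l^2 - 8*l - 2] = 4*l^3 + 2*l - 8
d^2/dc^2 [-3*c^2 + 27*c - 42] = -6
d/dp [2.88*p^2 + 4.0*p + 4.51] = 5.76*p + 4.0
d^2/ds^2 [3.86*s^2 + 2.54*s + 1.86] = 7.72000000000000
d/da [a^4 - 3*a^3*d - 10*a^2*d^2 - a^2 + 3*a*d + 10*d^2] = 4*a^3 - 9*a^2*d - 20*a*d^2 - 2*a + 3*d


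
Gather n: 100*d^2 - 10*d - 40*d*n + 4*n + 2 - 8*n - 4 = 100*d^2 - 10*d + n*(-40*d - 4) - 2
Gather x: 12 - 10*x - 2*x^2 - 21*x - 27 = -2*x^2 - 31*x - 15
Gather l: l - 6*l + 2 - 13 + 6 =-5*l - 5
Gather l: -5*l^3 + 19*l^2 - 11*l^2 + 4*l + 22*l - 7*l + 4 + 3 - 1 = -5*l^3 + 8*l^2 + 19*l + 6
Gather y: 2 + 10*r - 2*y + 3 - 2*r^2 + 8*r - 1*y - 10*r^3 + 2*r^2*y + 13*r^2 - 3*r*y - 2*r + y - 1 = -10*r^3 + 11*r^2 + 16*r + y*(2*r^2 - 3*r - 2) + 4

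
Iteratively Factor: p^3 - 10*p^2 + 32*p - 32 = (p - 2)*(p^2 - 8*p + 16) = (p - 4)*(p - 2)*(p - 4)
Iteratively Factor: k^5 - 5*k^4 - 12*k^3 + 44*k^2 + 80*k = (k + 2)*(k^4 - 7*k^3 + 2*k^2 + 40*k) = (k - 5)*(k + 2)*(k^3 - 2*k^2 - 8*k) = (k - 5)*(k - 4)*(k + 2)*(k^2 + 2*k) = (k - 5)*(k - 4)*(k + 2)^2*(k)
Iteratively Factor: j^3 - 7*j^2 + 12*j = (j)*(j^2 - 7*j + 12) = j*(j - 4)*(j - 3)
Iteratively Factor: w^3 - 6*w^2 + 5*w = (w - 5)*(w^2 - w) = w*(w - 5)*(w - 1)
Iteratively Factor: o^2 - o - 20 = (o + 4)*(o - 5)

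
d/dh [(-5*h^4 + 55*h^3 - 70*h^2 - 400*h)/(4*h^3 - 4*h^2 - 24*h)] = 5*(-h^2 + 6*h + 1)/(4*(h^2 - 6*h + 9))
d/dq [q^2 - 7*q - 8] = 2*q - 7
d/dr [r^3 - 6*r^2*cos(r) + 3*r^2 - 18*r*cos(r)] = 6*r^2*sin(r) + 3*r^2 + 18*r*sin(r) - 12*r*cos(r) + 6*r - 18*cos(r)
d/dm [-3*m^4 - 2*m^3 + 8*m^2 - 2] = 2*m*(-6*m^2 - 3*m + 8)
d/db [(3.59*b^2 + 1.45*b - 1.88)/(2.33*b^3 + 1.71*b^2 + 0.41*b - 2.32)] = (-8.3647*b^4 - 6.757*b^3 + 12.1336*b^2 - 10.228*b - 2.5932)/(5.4289*b^6 + 7.9686*b^5 + 4.8347*b^4 - 9.409*b^3 - 7.7663*b^2 - 1.9024*b + 5.3824)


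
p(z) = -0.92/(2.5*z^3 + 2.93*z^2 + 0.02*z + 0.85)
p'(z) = -0.92*(-7.5*z^2 - 5.86*z - 0.02)/(2.5*z^3 + 2.93*z^2 + 0.02*z + 0.85)^2 = (6.9*z^2 + 5.3912*z + 0.0184)/(2.5*z^3 + 2.93*z^2 + 0.02*z + 0.85)^2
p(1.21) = -0.10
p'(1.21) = 0.18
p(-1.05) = -0.79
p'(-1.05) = 1.45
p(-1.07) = -0.82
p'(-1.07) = 1.71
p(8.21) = -0.00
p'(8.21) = 0.00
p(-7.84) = 0.00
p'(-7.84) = 0.00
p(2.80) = -0.01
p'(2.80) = 0.01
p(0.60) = -0.37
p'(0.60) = 0.95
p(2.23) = -0.02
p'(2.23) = 0.02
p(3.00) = -0.01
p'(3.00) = 0.01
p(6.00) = -0.00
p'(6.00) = 0.00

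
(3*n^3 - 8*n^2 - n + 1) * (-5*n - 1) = -15*n^4 + 37*n^3 + 13*n^2 - 4*n - 1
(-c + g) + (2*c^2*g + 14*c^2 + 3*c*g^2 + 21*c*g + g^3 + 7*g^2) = 2*c^2*g + 14*c^2 + 3*c*g^2 + 21*c*g - c + g^3 + 7*g^2 + g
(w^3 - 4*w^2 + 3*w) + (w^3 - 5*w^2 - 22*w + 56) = 2*w^3 - 9*w^2 - 19*w + 56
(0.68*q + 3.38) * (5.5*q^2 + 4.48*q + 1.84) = 3.74*q^3 + 21.6364*q^2 + 16.3936*q + 6.2192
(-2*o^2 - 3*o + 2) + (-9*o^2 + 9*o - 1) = -11*o^2 + 6*o + 1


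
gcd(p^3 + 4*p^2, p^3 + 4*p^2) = p^3 + 4*p^2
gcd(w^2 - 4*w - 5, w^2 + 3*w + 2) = w + 1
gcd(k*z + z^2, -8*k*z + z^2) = z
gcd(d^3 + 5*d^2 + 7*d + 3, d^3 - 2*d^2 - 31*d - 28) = d + 1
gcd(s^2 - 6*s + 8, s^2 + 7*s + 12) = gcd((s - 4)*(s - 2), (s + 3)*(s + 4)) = 1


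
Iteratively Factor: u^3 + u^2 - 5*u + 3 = (u + 3)*(u^2 - 2*u + 1) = (u - 1)*(u + 3)*(u - 1)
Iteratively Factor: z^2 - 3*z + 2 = (z - 1)*(z - 2)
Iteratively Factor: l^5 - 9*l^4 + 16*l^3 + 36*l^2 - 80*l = (l)*(l^4 - 9*l^3 + 16*l^2 + 36*l - 80) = l*(l + 2)*(l^3 - 11*l^2 + 38*l - 40) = l*(l - 4)*(l + 2)*(l^2 - 7*l + 10) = l*(l - 5)*(l - 4)*(l + 2)*(l - 2)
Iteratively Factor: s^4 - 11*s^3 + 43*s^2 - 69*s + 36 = (s - 3)*(s^3 - 8*s^2 + 19*s - 12) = (s - 4)*(s - 3)*(s^2 - 4*s + 3) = (s - 4)*(s - 3)^2*(s - 1)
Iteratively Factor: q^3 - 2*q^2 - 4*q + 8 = (q - 2)*(q^2 - 4) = (q - 2)*(q + 2)*(q - 2)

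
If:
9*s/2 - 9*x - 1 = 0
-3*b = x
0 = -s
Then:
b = 1/27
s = 0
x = -1/9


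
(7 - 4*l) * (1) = 7 - 4*l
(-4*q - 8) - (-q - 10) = 2 - 3*q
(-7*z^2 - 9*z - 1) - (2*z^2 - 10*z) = -9*z^2 + z - 1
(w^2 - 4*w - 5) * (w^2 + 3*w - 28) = w^4 - w^3 - 45*w^2 + 97*w + 140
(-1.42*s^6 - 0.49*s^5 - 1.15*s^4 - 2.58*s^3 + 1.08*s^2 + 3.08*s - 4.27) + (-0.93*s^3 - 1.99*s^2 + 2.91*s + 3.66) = -1.42*s^6 - 0.49*s^5 - 1.15*s^4 - 3.51*s^3 - 0.91*s^2 + 5.99*s - 0.609999999999999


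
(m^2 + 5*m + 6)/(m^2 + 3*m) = (m + 2)/m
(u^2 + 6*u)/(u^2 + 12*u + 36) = u/(u + 6)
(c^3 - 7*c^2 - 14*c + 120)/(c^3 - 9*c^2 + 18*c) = (c^2 - c - 20)/(c*(c - 3))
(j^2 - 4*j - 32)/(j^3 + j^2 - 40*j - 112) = (j - 8)/(j^2 - 3*j - 28)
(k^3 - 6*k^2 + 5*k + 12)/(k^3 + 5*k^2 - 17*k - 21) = (k - 4)/(k + 7)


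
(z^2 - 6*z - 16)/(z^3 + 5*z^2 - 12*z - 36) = (z - 8)/(z^2 + 3*z - 18)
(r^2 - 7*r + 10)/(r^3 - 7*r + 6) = (r - 5)/(r^2 + 2*r - 3)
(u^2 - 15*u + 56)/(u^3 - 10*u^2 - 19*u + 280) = 1/(u + 5)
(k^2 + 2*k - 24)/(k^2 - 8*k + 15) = (k^2 + 2*k - 24)/(k^2 - 8*k + 15)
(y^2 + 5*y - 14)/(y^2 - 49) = (y - 2)/(y - 7)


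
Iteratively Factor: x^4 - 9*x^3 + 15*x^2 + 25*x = (x)*(x^3 - 9*x^2 + 15*x + 25) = x*(x - 5)*(x^2 - 4*x - 5) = x*(x - 5)^2*(x + 1)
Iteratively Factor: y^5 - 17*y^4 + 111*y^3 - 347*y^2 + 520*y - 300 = (y - 5)*(y^4 - 12*y^3 + 51*y^2 - 92*y + 60) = (y - 5)*(y - 3)*(y^3 - 9*y^2 + 24*y - 20) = (y - 5)^2*(y - 3)*(y^2 - 4*y + 4) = (y - 5)^2*(y - 3)*(y - 2)*(y - 2)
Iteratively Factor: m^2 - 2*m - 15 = (m - 5)*(m + 3)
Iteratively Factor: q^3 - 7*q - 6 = (q + 2)*(q^2 - 2*q - 3) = (q - 3)*(q + 2)*(q + 1)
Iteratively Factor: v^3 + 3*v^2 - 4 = (v - 1)*(v^2 + 4*v + 4) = (v - 1)*(v + 2)*(v + 2)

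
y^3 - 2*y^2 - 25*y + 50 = (y - 5)*(y - 2)*(y + 5)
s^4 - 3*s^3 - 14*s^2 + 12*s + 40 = (s - 5)*(s - 2)*(s + 2)^2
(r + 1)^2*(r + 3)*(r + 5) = r^4 + 10*r^3 + 32*r^2 + 38*r + 15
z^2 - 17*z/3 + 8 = (z - 3)*(z - 8/3)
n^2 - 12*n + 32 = (n - 8)*(n - 4)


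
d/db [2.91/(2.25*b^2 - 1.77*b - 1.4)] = (5.1507 - 13.095*b)/(-2.25*b^2 + 1.77*b + 1.4)^2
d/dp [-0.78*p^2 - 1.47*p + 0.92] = -1.56*p - 1.47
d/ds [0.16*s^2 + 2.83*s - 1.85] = 0.32*s + 2.83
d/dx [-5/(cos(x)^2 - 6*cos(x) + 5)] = 10*(3 - cos(x))*sin(x)/(cos(x)^2 - 6*cos(x) + 5)^2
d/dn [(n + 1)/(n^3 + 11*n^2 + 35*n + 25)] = -2/(n^3 + 15*n^2 + 75*n + 125)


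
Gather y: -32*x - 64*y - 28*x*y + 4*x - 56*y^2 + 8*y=-28*x - 56*y^2 + y*(-28*x - 56)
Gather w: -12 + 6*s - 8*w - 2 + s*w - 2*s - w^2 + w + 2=4*s - w^2 + w*(s - 7) - 12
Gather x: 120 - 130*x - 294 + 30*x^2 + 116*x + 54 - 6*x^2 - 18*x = 24*x^2 - 32*x - 120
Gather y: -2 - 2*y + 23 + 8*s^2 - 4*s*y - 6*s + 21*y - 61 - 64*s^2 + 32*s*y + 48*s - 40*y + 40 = -56*s^2 + 42*s + y*(28*s - 21)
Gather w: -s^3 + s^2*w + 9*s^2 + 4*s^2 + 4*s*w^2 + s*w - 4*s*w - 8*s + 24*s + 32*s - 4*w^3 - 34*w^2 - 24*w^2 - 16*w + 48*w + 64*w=-s^3 + 13*s^2 + 48*s - 4*w^3 + w^2*(4*s - 58) + w*(s^2 - 3*s + 96)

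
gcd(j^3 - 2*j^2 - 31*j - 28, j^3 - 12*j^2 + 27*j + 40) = j + 1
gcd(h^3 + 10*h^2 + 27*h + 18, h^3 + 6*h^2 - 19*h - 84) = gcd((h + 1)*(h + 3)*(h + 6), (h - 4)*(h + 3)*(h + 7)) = h + 3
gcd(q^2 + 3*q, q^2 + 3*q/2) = q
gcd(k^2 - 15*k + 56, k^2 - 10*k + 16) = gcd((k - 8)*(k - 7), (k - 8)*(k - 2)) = k - 8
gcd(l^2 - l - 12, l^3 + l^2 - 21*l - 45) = l + 3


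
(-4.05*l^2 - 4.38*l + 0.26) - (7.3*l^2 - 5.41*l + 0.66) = -11.35*l^2 + 1.03*l - 0.4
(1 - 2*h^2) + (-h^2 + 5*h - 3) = -3*h^2 + 5*h - 2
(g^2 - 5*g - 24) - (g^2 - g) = -4*g - 24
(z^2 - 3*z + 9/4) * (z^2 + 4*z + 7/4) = z^4 + z^3 - 8*z^2 + 15*z/4 + 63/16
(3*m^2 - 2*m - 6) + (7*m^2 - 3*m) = 10*m^2 - 5*m - 6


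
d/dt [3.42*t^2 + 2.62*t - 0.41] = 6.84*t + 2.62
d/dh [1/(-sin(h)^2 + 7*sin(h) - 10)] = (2*sin(h) - 7)*cos(h)/(sin(h)^2 - 7*sin(h) + 10)^2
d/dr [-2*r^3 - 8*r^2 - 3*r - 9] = -6*r^2 - 16*r - 3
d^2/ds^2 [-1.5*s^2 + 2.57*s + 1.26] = -3.00000000000000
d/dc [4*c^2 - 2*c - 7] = 8*c - 2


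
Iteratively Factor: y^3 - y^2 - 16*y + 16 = (y - 4)*(y^2 + 3*y - 4) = (y - 4)*(y + 4)*(y - 1)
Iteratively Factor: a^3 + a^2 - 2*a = (a)*(a^2 + a - 2) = a*(a + 2)*(a - 1)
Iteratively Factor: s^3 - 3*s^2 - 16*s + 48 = (s + 4)*(s^2 - 7*s + 12) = (s - 4)*(s + 4)*(s - 3)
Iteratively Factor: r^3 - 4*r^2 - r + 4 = (r + 1)*(r^2 - 5*r + 4) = (r - 1)*(r + 1)*(r - 4)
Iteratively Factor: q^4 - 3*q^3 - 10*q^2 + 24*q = (q - 4)*(q^3 + q^2 - 6*q) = (q - 4)*(q - 2)*(q^2 + 3*q) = (q - 4)*(q - 2)*(q + 3)*(q)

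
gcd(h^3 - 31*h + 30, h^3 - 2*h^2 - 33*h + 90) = h^2 + h - 30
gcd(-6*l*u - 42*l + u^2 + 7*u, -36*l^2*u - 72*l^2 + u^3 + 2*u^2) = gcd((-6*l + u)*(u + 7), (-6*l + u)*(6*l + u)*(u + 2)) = -6*l + u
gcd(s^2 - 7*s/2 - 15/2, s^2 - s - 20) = s - 5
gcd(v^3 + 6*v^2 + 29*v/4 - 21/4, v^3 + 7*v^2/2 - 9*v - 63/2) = v^2 + 13*v/2 + 21/2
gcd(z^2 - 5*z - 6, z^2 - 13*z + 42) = z - 6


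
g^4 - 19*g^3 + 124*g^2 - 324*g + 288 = (g - 8)*(g - 6)*(g - 3)*(g - 2)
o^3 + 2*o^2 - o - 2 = (o - 1)*(o + 1)*(o + 2)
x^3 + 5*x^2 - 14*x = x*(x - 2)*(x + 7)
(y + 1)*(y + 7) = y^2 + 8*y + 7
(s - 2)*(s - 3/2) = s^2 - 7*s/2 + 3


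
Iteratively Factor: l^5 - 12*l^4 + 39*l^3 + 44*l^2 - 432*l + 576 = (l + 3)*(l^4 - 15*l^3 + 84*l^2 - 208*l + 192) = (l - 4)*(l + 3)*(l^3 - 11*l^2 + 40*l - 48) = (l - 4)*(l - 3)*(l + 3)*(l^2 - 8*l + 16) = (l - 4)^2*(l - 3)*(l + 3)*(l - 4)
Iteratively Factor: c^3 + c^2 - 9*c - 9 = (c - 3)*(c^2 + 4*c + 3) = (c - 3)*(c + 3)*(c + 1)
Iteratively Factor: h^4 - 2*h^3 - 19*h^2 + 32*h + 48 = (h - 3)*(h^3 + h^2 - 16*h - 16) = (h - 3)*(h + 4)*(h^2 - 3*h - 4) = (h - 4)*(h - 3)*(h + 4)*(h + 1)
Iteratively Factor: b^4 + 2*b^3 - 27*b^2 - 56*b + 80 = (b - 1)*(b^3 + 3*b^2 - 24*b - 80) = (b - 5)*(b - 1)*(b^2 + 8*b + 16) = (b - 5)*(b - 1)*(b + 4)*(b + 4)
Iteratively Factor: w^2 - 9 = (w + 3)*(w - 3)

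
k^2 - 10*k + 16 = (k - 8)*(k - 2)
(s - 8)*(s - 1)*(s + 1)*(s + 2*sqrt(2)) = s^4 - 8*s^3 + 2*sqrt(2)*s^3 - 16*sqrt(2)*s^2 - s^2 - 2*sqrt(2)*s + 8*s + 16*sqrt(2)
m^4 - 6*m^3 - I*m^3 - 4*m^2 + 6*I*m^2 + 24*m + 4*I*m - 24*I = (m - 6)*(m - 2)*(m + 2)*(m - I)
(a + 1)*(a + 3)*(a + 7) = a^3 + 11*a^2 + 31*a + 21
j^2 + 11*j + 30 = (j + 5)*(j + 6)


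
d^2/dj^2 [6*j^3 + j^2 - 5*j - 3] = 36*j + 2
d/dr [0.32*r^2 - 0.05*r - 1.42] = 0.64*r - 0.05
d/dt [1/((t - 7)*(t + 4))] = (3 - 2*t)/(t^4 - 6*t^3 - 47*t^2 + 168*t + 784)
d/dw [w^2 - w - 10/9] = 2*w - 1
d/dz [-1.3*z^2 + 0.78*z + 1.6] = 0.78 - 2.6*z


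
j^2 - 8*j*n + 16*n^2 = (j - 4*n)^2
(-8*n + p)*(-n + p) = 8*n^2 - 9*n*p + p^2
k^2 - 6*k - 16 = (k - 8)*(k + 2)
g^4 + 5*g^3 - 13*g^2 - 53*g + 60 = (g - 3)*(g - 1)*(g + 4)*(g + 5)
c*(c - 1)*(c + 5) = c^3 + 4*c^2 - 5*c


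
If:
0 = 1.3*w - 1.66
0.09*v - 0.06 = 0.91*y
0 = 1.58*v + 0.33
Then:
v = -0.21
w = 1.28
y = -0.09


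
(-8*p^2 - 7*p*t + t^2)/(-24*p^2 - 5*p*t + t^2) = (p + t)/(3*p + t)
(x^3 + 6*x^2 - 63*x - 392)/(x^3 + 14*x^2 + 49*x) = (x - 8)/x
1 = 1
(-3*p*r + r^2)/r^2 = (-3*p + r)/r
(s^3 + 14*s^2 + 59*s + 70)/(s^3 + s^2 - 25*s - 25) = (s^2 + 9*s + 14)/(s^2 - 4*s - 5)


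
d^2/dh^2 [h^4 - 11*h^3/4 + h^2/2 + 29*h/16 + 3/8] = 12*h^2 - 33*h/2 + 1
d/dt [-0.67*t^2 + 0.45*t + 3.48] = 0.45 - 1.34*t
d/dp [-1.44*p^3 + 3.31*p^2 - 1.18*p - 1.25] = -4.32*p^2 + 6.62*p - 1.18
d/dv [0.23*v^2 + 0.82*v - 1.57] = 0.46*v + 0.82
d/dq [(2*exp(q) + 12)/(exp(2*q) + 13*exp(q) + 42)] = -2*exp(q)/(exp(2*q) + 14*exp(q) + 49)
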